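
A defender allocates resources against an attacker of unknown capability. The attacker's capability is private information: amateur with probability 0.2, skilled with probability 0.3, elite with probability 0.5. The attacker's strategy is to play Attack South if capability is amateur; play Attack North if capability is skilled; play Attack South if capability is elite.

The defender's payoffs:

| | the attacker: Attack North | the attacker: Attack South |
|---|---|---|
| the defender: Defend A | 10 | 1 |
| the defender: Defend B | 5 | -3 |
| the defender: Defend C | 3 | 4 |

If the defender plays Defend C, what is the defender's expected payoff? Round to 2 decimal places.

E[Defend C] = 0.2·4 + 0.3·3 + 0.5·4 = 0.8 + 0.9 + 2 = 3.7

3.70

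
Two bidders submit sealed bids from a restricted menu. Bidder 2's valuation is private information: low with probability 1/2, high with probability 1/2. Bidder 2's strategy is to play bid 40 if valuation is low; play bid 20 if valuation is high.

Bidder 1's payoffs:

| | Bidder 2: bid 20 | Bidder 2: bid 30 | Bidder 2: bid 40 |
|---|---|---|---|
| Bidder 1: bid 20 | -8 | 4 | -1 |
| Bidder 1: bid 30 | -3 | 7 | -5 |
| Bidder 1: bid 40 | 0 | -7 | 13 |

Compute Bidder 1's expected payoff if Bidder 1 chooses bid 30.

-4

E[bid 30] = 1/2·(-5) + 1/2·(-3) = (-5/2) + (-3/2) = -4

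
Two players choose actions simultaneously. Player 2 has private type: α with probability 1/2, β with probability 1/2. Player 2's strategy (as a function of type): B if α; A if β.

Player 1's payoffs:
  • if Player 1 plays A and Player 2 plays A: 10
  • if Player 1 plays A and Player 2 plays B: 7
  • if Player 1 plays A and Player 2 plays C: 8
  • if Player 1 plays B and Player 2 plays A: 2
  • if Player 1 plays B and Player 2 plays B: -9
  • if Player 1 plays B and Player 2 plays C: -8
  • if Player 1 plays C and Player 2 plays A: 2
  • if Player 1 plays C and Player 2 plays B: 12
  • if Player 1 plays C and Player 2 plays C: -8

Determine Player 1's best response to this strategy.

E[A] = 1/2·(7) + 1/2·(10) = 17/2
E[B] = 1/2·(-9) + 1/2·(2) = -7/2
E[C] = 1/2·(12) + 1/2·(2) = 7
Best response: A (17/2 is the largest).

A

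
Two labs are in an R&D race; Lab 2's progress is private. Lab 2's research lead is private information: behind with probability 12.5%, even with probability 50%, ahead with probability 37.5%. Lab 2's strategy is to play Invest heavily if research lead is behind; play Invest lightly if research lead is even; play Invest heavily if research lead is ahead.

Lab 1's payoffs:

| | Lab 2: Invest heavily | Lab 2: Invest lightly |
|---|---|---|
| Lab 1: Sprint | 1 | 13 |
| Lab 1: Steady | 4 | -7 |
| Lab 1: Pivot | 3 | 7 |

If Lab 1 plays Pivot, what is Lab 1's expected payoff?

E[Pivot] = 0.125·3 + 0.5·7 + 0.375·3 = 0.375 + 3.5 + 1.125 = 5

5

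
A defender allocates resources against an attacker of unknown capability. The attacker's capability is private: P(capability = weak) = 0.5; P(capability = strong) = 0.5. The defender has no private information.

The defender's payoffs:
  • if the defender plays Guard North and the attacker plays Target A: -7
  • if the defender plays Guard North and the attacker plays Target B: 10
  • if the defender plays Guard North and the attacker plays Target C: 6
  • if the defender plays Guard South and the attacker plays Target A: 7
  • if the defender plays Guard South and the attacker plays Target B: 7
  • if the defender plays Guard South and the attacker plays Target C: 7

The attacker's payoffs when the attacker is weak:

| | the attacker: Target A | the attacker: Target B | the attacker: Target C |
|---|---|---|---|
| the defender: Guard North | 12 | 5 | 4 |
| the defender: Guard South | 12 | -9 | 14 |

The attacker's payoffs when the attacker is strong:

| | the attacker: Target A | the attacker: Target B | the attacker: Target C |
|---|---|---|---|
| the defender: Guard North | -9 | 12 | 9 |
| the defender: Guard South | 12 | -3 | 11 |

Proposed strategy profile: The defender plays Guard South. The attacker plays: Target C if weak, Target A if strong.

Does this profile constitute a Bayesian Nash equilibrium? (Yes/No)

A profile is a BNE iff every type of every player is best-responding given beliefs about the other side.
The defender plays Guard South: E[Guard South] = 0.5·(7) + 0.5·(7) = 7; E[Guard North] = -0.5. Best-responding. ✓
The attacker (capability weak), facing Guard South: Target A gives 12, Target B gives -9, Target C gives 14. Proposed Target C is best. ✓
The attacker (capability strong), facing Guard South: Target A gives 12, Target B gives -3, Target C gives 11. Proposed Target A is best. ✓

Yes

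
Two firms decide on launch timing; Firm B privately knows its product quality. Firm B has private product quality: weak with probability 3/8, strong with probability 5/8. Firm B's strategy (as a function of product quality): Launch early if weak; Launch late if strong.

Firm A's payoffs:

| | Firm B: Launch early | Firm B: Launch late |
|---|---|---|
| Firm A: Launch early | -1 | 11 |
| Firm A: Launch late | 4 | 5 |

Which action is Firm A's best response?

Launch early

Compute Firm A's expected payoff for each action, taking the expectation over Firm B's type.
E[Launch early] = 3/8·(-1) + 5/8·(11) = 13/2
E[Launch late] = 3/8·(4) + 5/8·(5) = 37/8
Best response: Launch early (13/2 is the largest).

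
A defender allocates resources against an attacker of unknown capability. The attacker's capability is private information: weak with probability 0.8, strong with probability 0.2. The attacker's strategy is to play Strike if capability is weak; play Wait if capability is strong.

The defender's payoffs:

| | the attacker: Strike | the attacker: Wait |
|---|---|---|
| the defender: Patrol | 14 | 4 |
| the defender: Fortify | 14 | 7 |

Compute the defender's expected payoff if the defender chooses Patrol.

12

E[Patrol] = 0.8·14 + 0.2·4 = 11.2 + 0.8 = 12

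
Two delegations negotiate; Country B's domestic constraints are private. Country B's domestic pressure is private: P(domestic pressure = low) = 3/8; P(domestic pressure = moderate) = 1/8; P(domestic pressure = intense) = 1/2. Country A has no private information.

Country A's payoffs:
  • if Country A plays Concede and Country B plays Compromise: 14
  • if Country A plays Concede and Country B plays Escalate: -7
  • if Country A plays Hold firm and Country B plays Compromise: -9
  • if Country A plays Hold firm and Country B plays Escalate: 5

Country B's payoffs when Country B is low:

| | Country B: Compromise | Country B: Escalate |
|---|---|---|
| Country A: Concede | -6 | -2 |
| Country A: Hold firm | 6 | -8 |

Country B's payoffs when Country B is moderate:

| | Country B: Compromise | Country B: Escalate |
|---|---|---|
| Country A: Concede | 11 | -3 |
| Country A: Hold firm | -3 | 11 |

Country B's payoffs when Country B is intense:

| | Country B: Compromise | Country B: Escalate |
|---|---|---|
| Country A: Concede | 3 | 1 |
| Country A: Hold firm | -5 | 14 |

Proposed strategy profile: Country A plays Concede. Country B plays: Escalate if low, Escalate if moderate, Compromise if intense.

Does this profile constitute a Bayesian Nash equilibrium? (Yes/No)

No

Country A plays Concede: E[Concede] = 3/8·(-7) + 1/8·(-7) + 1/2·(14) = 7/2; E[Hold firm] = -2. Best-responding. ✓
Country B (domestic pressure low), facing Concede: Compromise gives -6, Escalate gives -2. Proposed Escalate is best. ✓
Country B (domestic pressure moderate), facing Concede: Compromise gives 11, Escalate gives -3. Proposed Escalate is not best — profitable deviation exists. ✗
Country B (domestic pressure intense), facing Concede: Compromise gives 3, Escalate gives 1. Proposed Compromise is best. ✓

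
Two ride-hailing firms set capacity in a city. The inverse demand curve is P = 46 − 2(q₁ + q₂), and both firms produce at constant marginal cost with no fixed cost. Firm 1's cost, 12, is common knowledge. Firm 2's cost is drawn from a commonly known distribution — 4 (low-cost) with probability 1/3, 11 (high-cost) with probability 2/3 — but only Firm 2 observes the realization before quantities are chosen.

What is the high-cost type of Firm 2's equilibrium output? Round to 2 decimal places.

6.19

Type-c best response for Firm 2: q₂(c) = (46 − c)/4 − q₁/2.
Firm 1 maximizes expected profit; its first-order condition is 46 − 4q₁ − 2E[q₂] − 12 = 0.
Substituting E[q₂] and solving: E[c₂] = 8.66667, so q₁ = (46 − 2·12 + 8.66667)/6 = 5.11111.
q₂(high-cost) = (46 − 11 − 2·5.11111)/4 = 6.19444.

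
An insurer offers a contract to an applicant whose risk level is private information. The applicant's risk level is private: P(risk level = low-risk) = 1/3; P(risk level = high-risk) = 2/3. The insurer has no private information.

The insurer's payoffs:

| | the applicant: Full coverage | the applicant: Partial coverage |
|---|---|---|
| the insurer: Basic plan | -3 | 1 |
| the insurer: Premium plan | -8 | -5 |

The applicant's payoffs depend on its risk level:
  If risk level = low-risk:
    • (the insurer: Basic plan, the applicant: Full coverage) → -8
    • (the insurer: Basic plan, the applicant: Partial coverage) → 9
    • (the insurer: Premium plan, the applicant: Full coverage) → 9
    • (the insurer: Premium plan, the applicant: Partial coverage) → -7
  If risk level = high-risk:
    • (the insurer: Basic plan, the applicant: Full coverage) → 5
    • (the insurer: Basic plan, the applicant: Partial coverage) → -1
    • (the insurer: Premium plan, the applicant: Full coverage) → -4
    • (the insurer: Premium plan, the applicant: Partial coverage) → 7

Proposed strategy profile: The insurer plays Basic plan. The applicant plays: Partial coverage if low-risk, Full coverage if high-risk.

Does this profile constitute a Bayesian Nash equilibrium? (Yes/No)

The insurer plays Basic plan: E[Basic plan] = 1/3·(1) + 2/3·(-3) = -5/3; E[Premium plan] = -7. Best-responding. ✓
The applicant (risk level low-risk), facing Basic plan: Full coverage gives -8, Partial coverage gives 9. Proposed Partial coverage is best. ✓
The applicant (risk level high-risk), facing Basic plan: Full coverage gives 5, Partial coverage gives -1. Proposed Full coverage is best. ✓

Yes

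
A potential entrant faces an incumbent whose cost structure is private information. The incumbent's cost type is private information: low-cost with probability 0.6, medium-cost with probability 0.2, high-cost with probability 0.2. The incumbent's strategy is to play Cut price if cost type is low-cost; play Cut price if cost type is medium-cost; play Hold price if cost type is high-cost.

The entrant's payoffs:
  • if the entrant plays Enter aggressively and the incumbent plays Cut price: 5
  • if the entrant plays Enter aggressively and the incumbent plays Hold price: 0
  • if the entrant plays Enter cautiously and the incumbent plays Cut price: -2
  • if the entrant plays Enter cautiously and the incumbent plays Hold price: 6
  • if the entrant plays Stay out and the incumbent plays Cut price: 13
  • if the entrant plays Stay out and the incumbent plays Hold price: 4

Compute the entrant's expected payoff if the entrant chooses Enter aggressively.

Take the expectation over the incumbent's cost type, weighting each type's action by its prior probability.
E[Enter aggressively] = 0.6·5 + 0.2·5 + 0.2·0 = 3 + 1 + 0 = 4

4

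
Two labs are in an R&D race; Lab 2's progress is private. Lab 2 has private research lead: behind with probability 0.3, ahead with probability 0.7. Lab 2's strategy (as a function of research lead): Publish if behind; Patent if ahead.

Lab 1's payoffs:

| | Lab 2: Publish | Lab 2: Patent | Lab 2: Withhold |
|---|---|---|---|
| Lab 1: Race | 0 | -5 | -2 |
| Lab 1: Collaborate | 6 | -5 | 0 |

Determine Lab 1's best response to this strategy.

Collaborate

E[Race] = 0.3·(0) + 0.7·(-5) = -3.5
E[Collaborate] = 0.3·(6) + 0.7·(-5) = -1.7
Best response: Collaborate (-1.7 is the largest).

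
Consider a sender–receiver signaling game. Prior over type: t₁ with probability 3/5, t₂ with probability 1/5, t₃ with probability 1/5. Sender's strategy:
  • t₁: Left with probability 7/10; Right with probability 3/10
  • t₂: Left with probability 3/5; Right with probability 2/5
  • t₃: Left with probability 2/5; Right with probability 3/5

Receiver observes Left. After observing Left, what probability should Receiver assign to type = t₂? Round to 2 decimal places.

0.19

P(Left) = (3/5)·(7/10) + (1/5)·(3/5) + (1/5)·(2/5) = 31/50
P(t₂ | Left) = ((1/5)·(3/5)) / (31/50) = (3/25) / (31/50) = 6/31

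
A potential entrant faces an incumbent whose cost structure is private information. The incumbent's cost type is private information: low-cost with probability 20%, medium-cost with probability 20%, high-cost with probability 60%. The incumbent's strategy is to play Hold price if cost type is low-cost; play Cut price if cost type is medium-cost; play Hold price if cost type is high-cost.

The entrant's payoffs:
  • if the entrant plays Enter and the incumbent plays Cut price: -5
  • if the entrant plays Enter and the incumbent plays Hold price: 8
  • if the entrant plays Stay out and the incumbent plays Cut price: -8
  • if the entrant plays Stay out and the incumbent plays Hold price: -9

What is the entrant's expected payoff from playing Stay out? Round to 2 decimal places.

E[Stay out] = 0.2·(-9) + 0.2·(-8) + 0.6·(-9) = (-1.8) + (-1.6) + (-5.4) = -8.8

-8.80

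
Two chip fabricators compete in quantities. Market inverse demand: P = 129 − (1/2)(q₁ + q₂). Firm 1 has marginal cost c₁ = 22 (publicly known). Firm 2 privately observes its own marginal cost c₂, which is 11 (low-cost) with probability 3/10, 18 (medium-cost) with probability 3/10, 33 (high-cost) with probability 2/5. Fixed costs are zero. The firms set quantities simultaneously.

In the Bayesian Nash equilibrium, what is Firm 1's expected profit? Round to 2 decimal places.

Firm 2 with cost c maximizes (129 − (1/2)(q₁+q₂) − c)·q₂, giving q₂(c) = (129 − c − (1/2)q₁).
E[c₂] = 3/10·11 + 3/10·18 + 2/5·33 = 21.9
Firm 1's FOC against E[q₂] yields q₁ = (129 − 2·22 + E[c₂])/(3/2) = (129 − 44 + 21.9)/(3/2) = 71.2667.
E[P] = 129 − (1/2)·(q₁ + E[q₂]) = 57.6333; Firm 1's expected profit = (E[P] − 22)·q₁ = (57.6333 − 22)·71.2667 = 2539.47.

2539.47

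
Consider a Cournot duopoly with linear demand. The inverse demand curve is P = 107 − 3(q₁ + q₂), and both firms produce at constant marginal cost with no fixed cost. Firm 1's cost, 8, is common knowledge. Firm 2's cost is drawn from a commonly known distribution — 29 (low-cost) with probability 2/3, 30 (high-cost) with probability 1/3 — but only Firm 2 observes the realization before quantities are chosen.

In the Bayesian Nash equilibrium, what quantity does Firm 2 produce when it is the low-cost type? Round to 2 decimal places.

6.31

Each type of Firm 2 best-responds to q₁; Firm 1 best-responds to the expected q₂ over Firm 2's types.
Firm 2 with cost c maximizes (107 − 3(q₁+q₂) − c)·q₂, giving q₂(c) = (107 − c − 3q₁)/6.
E[c₂] = 2/3·29 + 1/3·30 = 29.3333
Firm 1's FOC against E[q₂] yields q₁ = (107 − 2·8 + E[c₂])/9 = (107 − 16 + 29.3333)/9 = 13.3704.
q₂(low-cost) = (107 − 29 − 3·13.3704)/6 = 6.31481.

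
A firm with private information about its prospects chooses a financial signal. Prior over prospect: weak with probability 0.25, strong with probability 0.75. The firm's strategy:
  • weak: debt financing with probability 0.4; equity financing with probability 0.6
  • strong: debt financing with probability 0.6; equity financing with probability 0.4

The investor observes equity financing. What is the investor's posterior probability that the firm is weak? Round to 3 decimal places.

0.333

Apply Bayes' rule using the sender's strategy as the likelihood.
P(equity financing) = 0.25·0.6 + 0.75·0.4 = 0.45
P(weak | equity financing) = (0.25·0.6) / 0.45 = 0.15 / 0.45 = 0.333333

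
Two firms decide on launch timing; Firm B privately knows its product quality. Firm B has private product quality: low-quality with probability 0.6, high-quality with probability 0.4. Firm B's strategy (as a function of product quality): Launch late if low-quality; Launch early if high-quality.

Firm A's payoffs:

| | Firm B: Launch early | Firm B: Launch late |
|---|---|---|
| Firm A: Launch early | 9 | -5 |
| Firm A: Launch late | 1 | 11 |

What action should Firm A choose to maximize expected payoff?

Launch late

E[Launch early] = 0.6·(-5) + 0.4·(9) = 0.6
E[Launch late] = 0.6·(11) + 0.4·(1) = 7
Best response: Launch late (7 is the largest).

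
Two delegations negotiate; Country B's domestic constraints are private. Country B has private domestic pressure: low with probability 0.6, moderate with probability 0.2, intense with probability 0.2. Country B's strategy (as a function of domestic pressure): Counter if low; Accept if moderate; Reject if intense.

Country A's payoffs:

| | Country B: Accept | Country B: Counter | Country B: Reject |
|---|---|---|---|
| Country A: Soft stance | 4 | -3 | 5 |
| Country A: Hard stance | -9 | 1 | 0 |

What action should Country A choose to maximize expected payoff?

Soft stance

E[Soft stance] = 0.6·(-3) + 0.2·(4) + 0.2·(5) = 0
E[Hard stance] = 0.6·(1) + 0.2·(-9) + 0.2·(0) = -1.2
Best response: Soft stance (0 is the largest).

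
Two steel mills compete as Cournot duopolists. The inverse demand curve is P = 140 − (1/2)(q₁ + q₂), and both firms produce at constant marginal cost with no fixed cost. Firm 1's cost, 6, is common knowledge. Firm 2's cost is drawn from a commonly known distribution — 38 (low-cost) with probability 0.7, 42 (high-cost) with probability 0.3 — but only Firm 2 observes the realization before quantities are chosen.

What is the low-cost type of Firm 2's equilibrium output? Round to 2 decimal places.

46.27

Each type of Firm 2 best-responds to q₁; Firm 1 best-responds to the expected q₂ over Firm 2's types.
Firm 2 with cost c maximizes (140 − (1/2)(q₁+q₂) − c)·q₂, giving q₂(c) = (140 − c − (1/2)q₁).
E[c₂] = 0.7·38 + 0.3·42 = 39.2
Firm 1's FOC against E[q₂] yields q₁ = (140 − 2·6 + E[c₂])/(3/2) = (140 − 12 + 39.2)/(3/2) = 111.467.
q₂(low-cost) = (140 − 38 − (1/2)·111.467) = 46.2667.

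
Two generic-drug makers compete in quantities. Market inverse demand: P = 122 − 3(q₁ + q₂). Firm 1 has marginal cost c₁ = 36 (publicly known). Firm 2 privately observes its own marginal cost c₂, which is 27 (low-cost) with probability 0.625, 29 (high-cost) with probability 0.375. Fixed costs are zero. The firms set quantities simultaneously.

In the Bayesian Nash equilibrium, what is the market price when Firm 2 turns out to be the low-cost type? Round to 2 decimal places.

61.54

Type-c best response for Firm 2: q₂(c) = (122 − c)/6 − q₁/2.
Firm 1 maximizes expected profit; its first-order condition is 122 − 6q₁ − 3E[q₂] − 36 = 0.
Substituting E[q₂] and solving: E[c₂] = 27.75, so q₁ = (122 − 2·36 + 27.75)/9 = 8.63889.
q₂(low-cost) = 11.5139, so P = 122 − 3·(8.63889 + 11.5139) = 61.5417.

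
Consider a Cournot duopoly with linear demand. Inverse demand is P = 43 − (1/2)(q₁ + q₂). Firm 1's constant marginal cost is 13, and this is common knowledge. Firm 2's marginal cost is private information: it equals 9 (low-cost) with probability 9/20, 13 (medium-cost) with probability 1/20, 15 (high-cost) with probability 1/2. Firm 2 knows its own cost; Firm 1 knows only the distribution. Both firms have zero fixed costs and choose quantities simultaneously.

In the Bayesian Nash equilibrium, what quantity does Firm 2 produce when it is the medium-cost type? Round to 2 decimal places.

20.27

Firm 2 with cost c maximizes (43 − (1/2)(q₁+q₂) − c)·q₂, giving q₂(c) = (43 − c − (1/2)q₁).
E[c₂] = 9/20·9 + 1/20·13 + 1/2·15 = 12.2
Firm 1's FOC against E[q₂] yields q₁ = (43 − 2·13 + E[c₂])/(3/2) = (43 − 26 + 12.2)/(3/2) = 19.4667.
q₂(medium-cost) = (43 − 13 − (1/2)·19.4667) = 20.2667.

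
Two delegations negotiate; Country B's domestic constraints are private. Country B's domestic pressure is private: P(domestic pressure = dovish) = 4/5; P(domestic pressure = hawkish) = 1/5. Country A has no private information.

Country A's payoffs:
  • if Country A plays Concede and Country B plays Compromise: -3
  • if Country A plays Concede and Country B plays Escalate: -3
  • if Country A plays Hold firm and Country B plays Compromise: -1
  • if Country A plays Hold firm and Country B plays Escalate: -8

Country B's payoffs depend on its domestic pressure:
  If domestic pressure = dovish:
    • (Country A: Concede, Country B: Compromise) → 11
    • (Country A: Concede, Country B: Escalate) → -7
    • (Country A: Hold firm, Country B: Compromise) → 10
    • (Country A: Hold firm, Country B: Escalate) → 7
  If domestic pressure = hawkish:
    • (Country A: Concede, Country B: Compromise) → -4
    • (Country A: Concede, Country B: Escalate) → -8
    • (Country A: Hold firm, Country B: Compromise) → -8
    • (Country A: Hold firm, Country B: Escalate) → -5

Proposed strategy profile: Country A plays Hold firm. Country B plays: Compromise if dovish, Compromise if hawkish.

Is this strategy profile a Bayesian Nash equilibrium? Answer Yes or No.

No

A profile is a BNE iff every type of every player is best-responding given beliefs about the other side.
Country A plays Hold firm: E[Hold firm] = 4/5·(-1) + 1/5·(-1) = -1; E[Concede] = -3. Best-responding. ✓
Country B (domestic pressure dovish), facing Hold firm: Compromise gives 10, Escalate gives 7. Proposed Compromise is best. ✓
Country B (domestic pressure hawkish), facing Hold firm: Compromise gives -8, Escalate gives -5. Proposed Compromise is not best — profitable deviation exists. ✗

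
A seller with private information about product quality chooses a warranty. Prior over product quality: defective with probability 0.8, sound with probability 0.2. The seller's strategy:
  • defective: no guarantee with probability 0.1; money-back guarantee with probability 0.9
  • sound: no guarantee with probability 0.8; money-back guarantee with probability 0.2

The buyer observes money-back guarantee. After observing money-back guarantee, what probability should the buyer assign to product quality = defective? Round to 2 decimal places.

0.95

Apply Bayes' rule using the sender's strategy as the likelihood.
P(money-back guarantee) = 0.8·0.9 + 0.2·0.2 = 0.76
P(defective | money-back guarantee) = (0.8·0.9) / 0.76 = 0.72 / 0.76 = 0.947368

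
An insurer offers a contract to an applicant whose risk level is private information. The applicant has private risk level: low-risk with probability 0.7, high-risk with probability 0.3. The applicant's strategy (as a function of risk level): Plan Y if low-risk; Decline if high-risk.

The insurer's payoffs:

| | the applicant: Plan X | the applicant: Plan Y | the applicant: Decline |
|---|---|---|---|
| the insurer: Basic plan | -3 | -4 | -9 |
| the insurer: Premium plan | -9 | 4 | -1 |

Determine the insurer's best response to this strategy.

Premium plan

E[Basic plan] = 0.7·(-4) + 0.3·(-9) = -5.5
E[Premium plan] = 0.7·(4) + 0.3·(-1) = 2.5
Best response: Premium plan (2.5 is the largest).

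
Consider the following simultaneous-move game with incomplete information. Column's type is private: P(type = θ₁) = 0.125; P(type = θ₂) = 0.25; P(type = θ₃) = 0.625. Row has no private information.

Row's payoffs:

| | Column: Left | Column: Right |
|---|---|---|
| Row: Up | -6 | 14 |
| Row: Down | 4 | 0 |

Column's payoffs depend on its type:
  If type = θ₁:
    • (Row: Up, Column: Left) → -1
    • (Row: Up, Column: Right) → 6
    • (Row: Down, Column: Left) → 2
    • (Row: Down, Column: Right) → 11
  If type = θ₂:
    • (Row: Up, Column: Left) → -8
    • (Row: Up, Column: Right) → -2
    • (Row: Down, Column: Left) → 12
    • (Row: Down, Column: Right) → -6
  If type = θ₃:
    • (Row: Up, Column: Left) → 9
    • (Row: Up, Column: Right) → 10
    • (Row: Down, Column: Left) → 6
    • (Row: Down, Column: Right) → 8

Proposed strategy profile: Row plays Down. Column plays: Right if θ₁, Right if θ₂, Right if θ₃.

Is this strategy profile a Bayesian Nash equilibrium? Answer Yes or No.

Row plays Down: E[Down] = 0.125·(0) + 0.25·(0) + 0.625·(0) = 0; E[Up] = 14. Not best-responding. ✗
Column (type θ₁), facing Down: Left gives 2, Right gives 11. Proposed Right is best. ✓
Column (type θ₂), facing Down: Left gives 12, Right gives -6. Proposed Right is not best — profitable deviation exists. ✗
Column (type θ₃), facing Down: Left gives 6, Right gives 8. Proposed Right is best. ✓

No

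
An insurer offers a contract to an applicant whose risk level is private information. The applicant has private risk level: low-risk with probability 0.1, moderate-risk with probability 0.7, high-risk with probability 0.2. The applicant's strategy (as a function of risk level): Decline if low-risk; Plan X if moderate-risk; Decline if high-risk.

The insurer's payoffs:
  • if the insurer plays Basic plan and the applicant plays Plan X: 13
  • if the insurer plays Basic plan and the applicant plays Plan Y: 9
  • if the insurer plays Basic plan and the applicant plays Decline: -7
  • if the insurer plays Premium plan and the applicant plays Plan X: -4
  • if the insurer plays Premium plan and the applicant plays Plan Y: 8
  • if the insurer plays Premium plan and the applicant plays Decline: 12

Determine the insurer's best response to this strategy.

Basic plan

E[Basic plan] = 0.1·(-7) + 0.7·(13) + 0.2·(-7) = 7
E[Premium plan] = 0.1·(12) + 0.7·(-4) + 0.2·(12) = 0.8
Best response: Basic plan (7 is the largest).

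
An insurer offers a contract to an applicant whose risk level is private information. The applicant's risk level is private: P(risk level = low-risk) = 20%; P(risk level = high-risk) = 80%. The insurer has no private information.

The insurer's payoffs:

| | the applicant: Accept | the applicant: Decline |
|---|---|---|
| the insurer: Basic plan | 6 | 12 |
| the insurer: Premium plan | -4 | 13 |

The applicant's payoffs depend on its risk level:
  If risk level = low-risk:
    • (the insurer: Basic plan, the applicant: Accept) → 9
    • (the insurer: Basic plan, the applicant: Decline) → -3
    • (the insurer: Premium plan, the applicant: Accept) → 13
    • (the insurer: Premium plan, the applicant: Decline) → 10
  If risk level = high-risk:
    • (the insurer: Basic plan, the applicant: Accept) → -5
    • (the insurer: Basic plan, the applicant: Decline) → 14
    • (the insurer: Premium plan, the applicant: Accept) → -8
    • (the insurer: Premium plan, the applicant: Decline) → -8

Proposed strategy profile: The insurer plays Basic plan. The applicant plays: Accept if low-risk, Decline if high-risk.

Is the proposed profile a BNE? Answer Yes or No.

The insurer plays Basic plan: E[Basic plan] = 0.2·(6) + 0.8·(12) = 10.8; E[Premium plan] = 9.6. Best-responding. ✓
The applicant (risk level low-risk), facing Basic plan: Accept gives 9, Decline gives -3. Proposed Accept is best. ✓
The applicant (risk level high-risk), facing Basic plan: Accept gives -5, Decline gives 14. Proposed Decline is best. ✓

Yes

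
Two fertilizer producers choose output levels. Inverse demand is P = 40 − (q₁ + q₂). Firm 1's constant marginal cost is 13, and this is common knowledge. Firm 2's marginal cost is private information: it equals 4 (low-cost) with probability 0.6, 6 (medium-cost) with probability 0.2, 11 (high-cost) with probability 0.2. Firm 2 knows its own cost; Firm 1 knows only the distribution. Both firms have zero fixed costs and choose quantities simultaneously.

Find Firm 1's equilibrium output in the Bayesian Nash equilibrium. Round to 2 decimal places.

6.60

Each type of Firm 2 best-responds to q₁; Firm 1 best-responds to the expected q₂ over Firm 2's types.
Firm 2 with cost c maximizes (40 − (q₁+q₂) − c)·q₂, giving q₂(c) = (40 − c − q₁)/2.
E[c₂] = 0.6·4 + 0.2·6 + 0.2·11 = 5.8
Firm 1's FOC against E[q₂] yields q₁ = (40 − 2·13 + E[c₂])/3 = (40 − 26 + 5.8)/3 = 6.6.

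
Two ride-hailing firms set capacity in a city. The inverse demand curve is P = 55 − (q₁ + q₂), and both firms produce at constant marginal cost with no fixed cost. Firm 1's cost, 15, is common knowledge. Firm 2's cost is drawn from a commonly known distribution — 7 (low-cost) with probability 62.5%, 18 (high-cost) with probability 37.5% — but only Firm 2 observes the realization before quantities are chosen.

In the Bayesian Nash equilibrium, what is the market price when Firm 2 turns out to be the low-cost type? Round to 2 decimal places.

Firm 2 with cost c maximizes (55 − (q₁+q₂) − c)·q₂, giving q₂(c) = (55 − c − q₁)/2.
E[c₂] = 0.625·7 + 0.375·18 = 11.125
Firm 1's FOC against E[q₂] yields q₁ = (55 − 2·15 + E[c₂])/3 = (55 − 30 + 11.125)/3 = 12.0417.
q₂(low-cost) = 17.9792, so P = 55 − (12.0417 + 17.9792) = 24.9792.

24.98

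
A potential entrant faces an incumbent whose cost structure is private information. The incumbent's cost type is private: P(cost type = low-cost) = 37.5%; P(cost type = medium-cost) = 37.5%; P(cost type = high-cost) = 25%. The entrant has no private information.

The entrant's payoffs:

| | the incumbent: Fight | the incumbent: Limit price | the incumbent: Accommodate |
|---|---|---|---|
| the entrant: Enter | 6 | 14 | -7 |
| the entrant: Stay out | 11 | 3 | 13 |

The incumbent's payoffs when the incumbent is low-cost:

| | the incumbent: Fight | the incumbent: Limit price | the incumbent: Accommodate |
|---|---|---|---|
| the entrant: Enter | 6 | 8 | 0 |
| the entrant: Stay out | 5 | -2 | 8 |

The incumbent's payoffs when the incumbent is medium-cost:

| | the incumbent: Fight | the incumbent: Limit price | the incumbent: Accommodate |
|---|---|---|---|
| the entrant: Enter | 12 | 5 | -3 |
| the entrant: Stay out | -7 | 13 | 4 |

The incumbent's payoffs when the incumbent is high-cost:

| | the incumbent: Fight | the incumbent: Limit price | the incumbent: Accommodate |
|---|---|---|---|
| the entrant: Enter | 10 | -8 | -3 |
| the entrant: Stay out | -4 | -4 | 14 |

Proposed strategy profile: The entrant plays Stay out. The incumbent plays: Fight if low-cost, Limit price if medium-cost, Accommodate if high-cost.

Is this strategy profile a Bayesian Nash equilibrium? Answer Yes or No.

The entrant plays Stay out: E[Stay out] = 0.375·(11) + 0.375·(3) + 0.25·(13) = 8.5; E[Enter] = 5.75. Best-responding. ✓
The incumbent (cost type low-cost), facing Stay out: Fight gives 5, Limit price gives -2, Accommodate gives 8. Proposed Fight is not best — profitable deviation exists. ✗
The incumbent (cost type medium-cost), facing Stay out: Fight gives -7, Limit price gives 13, Accommodate gives 4. Proposed Limit price is best. ✓
The incumbent (cost type high-cost), facing Stay out: Fight gives -4, Limit price gives -4, Accommodate gives 14. Proposed Accommodate is best. ✓

No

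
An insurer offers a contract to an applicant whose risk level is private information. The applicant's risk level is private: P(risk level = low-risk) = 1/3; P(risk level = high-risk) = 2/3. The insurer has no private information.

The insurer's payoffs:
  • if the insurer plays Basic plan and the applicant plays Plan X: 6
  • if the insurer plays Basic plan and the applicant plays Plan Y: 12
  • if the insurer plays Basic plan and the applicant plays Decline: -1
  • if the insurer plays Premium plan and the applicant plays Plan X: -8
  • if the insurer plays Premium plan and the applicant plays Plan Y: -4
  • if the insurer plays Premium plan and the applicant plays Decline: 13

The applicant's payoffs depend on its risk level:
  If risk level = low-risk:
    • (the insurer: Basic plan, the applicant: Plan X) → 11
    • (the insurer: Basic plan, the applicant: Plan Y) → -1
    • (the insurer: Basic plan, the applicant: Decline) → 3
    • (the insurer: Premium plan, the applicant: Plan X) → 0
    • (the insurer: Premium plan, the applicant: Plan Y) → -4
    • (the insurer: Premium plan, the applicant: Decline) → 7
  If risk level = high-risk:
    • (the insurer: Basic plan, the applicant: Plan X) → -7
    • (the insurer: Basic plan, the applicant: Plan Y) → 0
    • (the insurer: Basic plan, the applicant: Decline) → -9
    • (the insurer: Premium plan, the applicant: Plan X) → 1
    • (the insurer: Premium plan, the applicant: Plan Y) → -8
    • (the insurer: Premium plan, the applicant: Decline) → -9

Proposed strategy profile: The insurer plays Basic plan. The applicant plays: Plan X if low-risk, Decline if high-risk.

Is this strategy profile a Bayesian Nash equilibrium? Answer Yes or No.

A profile is a BNE iff every type of every player is best-responding given beliefs about the other side.
The insurer plays Basic plan: E[Basic plan] = 1/3·(6) + 2/3·(-1) = 4/3; E[Premium plan] = 6. Not best-responding. ✗
The applicant (risk level low-risk), facing Basic plan: Plan X gives 11, Plan Y gives -1, Decline gives 3. Proposed Plan X is best. ✓
The applicant (risk level high-risk), facing Basic plan: Plan X gives -7, Plan Y gives 0, Decline gives -9. Proposed Decline is not best — profitable deviation exists. ✗

No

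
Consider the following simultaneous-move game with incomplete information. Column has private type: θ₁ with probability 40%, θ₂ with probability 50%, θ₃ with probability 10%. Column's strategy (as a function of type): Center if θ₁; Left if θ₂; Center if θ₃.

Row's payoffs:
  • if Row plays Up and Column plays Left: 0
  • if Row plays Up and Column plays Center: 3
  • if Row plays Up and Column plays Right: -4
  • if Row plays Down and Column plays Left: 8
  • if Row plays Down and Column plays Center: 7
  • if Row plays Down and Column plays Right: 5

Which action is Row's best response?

E[Up] = 0.4·(3) + 0.5·(0) + 0.1·(3) = 1.5
E[Down] = 0.4·(7) + 0.5·(8) + 0.1·(7) = 7.5
Best response: Down (7.5 is the largest).

Down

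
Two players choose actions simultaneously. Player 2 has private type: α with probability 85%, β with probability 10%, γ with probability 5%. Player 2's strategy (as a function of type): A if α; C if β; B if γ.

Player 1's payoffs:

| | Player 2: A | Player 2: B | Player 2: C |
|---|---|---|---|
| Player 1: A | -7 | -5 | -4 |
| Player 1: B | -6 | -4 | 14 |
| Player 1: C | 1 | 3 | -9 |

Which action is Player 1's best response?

E[A] = 0.85·(-7) + 0.1·(-4) + 0.05·(-5) = -6.6
E[B] = 0.85·(-6) + 0.1·(14) + 0.05·(-4) = -3.9
E[C] = 0.85·(1) + 0.1·(-9) + 0.05·(3) = 0.1
Best response: C (0.1 is the largest).

C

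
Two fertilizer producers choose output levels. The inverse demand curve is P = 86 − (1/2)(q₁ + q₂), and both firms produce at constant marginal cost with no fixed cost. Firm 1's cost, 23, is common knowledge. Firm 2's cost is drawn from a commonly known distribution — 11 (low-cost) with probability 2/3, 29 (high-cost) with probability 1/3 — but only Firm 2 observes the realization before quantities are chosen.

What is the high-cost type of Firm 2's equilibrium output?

38

Type-c best response for Firm 2: q₂(c) = (86 − c) − q₁/2.
Firm 1 maximizes expected profit; its first-order condition is 86 − q₁ − (1/2)E[q₂] − 23 = 0.
Substituting E[q₂] and solving: E[c₂] = 17, so q₁ = (86 − 2·23 + 17)/(3/2) = 38.
q₂(high-cost) = (86 − 29 − (1/2)·38) = 38.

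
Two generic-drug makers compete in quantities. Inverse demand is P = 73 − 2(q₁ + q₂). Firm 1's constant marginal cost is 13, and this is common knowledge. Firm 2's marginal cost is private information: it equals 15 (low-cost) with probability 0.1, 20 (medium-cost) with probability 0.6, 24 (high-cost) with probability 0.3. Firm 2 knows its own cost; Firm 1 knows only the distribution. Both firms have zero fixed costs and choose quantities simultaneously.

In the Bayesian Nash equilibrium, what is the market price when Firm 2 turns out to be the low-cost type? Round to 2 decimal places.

Type-c best response for Firm 2: q₂(c) = (73 − c)/4 − q₁/2.
Firm 1 maximizes expected profit; its first-order condition is 73 − 4q₁ − 2E[q₂] − 13 = 0.
Substituting E[q₂] and solving: E[c₂] = 20.7, so q₁ = (73 − 2·13 + 20.7)/6 = 11.2833.
q₂(low-cost) = 8.85833, so P = 73 − 2·(11.2833 + 8.85833) = 32.7167.

32.72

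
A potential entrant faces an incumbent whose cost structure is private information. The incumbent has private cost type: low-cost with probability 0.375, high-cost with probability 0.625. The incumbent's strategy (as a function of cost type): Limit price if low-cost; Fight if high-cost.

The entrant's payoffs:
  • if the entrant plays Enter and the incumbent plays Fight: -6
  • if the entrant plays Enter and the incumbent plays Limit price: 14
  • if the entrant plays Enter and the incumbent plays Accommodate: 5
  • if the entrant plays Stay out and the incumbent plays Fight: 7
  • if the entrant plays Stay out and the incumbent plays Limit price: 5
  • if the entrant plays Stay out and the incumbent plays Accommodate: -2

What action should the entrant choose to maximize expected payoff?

E[Enter] = 0.375·(14) + 0.625·(-6) = 1.5
E[Stay out] = 0.375·(5) + 0.625·(7) = 6.25
Best response: Stay out (6.25 is the largest).

Stay out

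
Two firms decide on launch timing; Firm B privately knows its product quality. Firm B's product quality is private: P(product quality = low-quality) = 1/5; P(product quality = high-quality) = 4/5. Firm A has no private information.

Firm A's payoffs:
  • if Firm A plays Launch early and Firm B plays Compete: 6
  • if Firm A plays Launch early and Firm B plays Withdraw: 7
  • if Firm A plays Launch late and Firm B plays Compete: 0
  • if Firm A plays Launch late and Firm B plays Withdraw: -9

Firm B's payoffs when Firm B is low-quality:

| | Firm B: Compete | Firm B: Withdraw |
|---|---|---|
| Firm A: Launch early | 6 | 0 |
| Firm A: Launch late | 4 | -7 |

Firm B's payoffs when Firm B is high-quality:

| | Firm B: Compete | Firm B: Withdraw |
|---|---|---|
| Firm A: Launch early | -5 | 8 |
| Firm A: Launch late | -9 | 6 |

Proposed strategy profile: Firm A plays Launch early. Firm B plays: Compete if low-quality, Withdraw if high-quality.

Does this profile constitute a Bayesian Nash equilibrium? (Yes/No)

Firm A plays Launch early: E[Launch early] = 1/5·(6) + 4/5·(7) = 34/5; E[Launch late] = -36/5. Best-responding. ✓
Firm B (product quality low-quality), facing Launch early: Compete gives 6, Withdraw gives 0. Proposed Compete is best. ✓
Firm B (product quality high-quality), facing Launch early: Compete gives -5, Withdraw gives 8. Proposed Withdraw is best. ✓

Yes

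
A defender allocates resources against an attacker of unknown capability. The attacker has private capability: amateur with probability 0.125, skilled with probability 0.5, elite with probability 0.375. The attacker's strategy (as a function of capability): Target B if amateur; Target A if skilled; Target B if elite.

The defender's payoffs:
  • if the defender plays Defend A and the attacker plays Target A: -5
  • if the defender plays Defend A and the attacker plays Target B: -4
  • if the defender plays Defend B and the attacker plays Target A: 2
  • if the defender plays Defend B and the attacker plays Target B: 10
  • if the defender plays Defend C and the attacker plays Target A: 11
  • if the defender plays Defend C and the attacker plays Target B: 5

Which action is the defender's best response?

Defend C

E[Defend A] = 0.125·(-4) + 0.5·(-5) + 0.375·(-4) = -4.5
E[Defend B] = 0.125·(10) + 0.5·(2) + 0.375·(10) = 6
E[Defend C] = 0.125·(5) + 0.5·(11) + 0.375·(5) = 8
Best response: Defend C (8 is the largest).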